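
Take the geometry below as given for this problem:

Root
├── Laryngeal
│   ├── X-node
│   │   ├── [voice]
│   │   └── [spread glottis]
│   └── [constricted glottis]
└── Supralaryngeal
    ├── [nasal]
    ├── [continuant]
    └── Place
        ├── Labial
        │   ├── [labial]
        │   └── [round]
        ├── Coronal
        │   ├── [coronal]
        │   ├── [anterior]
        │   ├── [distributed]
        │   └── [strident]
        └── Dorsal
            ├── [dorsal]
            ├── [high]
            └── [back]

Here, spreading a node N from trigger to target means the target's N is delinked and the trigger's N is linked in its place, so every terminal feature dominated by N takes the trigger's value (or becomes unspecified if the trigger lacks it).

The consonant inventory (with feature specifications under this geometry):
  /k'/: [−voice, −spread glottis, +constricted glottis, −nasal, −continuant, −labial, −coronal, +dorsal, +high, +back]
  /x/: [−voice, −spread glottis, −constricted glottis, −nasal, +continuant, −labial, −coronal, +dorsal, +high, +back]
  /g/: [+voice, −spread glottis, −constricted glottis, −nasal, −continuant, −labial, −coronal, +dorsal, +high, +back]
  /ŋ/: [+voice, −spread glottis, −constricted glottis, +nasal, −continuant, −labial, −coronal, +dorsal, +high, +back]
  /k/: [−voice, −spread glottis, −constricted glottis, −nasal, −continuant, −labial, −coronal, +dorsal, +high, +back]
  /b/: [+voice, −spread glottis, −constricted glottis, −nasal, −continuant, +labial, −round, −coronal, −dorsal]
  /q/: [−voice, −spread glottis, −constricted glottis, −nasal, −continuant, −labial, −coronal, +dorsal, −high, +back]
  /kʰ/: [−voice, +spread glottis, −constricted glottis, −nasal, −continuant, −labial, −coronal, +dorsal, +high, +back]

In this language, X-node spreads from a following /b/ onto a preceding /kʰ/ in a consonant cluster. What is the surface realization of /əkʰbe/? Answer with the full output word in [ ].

[əgbe]

X-node immediately or transitively dominates [voice], [spread glottis].
After delinking /kʰ/'s X-node and linking /b/'s, the affected terminals become [+voice], [−spread glottis]; [constricted glottis], [nasal], [continuant], … (outside X-node) are retained from /kʰ/.
The resulting bundle matches /g/ in the inventory; substituting it for /kʰ/ gives [əgbe].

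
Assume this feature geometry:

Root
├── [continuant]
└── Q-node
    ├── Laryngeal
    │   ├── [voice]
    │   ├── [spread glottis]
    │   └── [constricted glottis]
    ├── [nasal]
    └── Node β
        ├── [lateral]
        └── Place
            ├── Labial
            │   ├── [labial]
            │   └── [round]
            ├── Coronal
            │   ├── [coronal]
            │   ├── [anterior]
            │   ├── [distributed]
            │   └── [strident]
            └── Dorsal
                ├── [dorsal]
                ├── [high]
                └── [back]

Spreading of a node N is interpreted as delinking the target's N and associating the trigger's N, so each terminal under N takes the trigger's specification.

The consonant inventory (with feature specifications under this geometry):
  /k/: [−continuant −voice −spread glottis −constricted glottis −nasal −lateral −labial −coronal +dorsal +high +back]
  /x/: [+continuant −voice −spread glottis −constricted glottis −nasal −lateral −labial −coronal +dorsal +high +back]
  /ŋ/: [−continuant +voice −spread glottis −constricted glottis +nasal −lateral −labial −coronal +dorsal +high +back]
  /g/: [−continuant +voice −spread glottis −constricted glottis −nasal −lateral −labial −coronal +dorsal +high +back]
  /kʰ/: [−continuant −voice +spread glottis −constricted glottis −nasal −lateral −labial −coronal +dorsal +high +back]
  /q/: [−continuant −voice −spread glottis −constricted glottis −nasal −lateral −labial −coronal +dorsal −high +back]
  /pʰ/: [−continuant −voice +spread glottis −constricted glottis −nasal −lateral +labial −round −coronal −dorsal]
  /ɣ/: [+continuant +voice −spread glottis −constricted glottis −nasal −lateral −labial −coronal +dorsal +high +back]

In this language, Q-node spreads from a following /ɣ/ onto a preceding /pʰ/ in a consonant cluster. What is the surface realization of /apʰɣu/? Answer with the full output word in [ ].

[agɣu]

The Q-node node dominates the terminals [voice], [spread glottis], [constricted glottis], [nasal], [lateral], [labial], [round], [coronal], [anterior], [distributed], [strident], [dorsal], [high], [back].
Spreading Q-node from /ɣ/ onto /pʰ/ replaces those values with /ɣ/'s: [+voice], [−spread glottis], [−constricted glottis], [−nasal], [−lateral], [−labial], [−coronal], [+dorsal], [+high], [+back]. Features outside Q-node ([continuant]) stay as in /pʰ/.
This feature bundle is that of [g], so /apʰɣu/ surfaces as [agɣu].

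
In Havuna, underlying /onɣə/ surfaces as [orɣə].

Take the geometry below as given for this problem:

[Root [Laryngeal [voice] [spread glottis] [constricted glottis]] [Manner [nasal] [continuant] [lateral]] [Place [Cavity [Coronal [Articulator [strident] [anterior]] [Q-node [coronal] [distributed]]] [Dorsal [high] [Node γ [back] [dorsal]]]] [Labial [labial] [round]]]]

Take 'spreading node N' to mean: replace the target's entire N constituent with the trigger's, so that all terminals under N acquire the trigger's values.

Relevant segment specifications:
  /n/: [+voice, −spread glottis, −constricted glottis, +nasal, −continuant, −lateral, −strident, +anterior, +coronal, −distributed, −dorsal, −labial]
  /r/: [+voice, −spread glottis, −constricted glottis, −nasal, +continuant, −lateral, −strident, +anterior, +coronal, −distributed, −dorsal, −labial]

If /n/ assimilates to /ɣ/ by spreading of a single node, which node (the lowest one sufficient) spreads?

Feature comparison: [nasal], [continuant] differ between /n/ and [r]; the remaining terminals match.
In this geometry the lowest node dominating all of them is Manner: every daughter of Manner dominates only a proper subset, so no lower node suffices.
Spreading Manner from /ɣ/ overwrites each of those terminals with /ɣ/'s values, yielding exactly [r].
[dorsal], [coronal] — on which /ɣ/ differs from /n/ — are unchanged, so Root cannot have spread; the constituent is no larger than Manner.

Manner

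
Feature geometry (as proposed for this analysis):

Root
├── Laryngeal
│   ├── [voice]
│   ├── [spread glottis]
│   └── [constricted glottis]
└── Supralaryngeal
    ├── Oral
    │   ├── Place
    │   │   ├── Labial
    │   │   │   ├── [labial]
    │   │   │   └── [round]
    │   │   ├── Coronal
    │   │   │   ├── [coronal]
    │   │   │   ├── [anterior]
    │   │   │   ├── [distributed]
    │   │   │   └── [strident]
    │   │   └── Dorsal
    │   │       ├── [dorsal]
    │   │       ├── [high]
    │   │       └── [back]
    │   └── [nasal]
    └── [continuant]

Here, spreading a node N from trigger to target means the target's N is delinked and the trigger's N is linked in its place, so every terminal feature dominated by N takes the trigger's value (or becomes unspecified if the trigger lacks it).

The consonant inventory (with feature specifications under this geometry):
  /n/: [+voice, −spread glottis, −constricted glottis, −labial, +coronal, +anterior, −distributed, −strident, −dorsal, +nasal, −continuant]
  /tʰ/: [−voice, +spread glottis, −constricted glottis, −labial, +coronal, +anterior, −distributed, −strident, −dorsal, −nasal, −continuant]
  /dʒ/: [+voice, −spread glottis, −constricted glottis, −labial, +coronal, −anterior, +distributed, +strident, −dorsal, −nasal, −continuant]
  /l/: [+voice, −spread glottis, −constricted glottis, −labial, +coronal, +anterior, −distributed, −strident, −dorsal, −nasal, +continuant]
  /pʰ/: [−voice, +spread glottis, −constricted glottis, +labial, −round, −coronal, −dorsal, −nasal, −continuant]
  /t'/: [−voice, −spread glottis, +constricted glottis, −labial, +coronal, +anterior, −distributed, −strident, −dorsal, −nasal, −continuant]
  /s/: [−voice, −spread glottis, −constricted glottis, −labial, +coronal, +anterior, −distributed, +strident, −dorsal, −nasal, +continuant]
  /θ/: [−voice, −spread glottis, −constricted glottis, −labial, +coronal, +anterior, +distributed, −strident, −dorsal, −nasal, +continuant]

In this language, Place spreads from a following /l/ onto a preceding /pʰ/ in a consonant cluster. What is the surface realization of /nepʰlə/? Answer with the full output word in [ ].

[netʰlə]

Place immediately or transitively dominates [labial], [round], [coronal], [anterior], [distributed], [strident], [dorsal], [high], [back].
The target acquires /l/'s values for everything under Place — [−labial], [+coronal], [+anterior], [−distributed], [−strident], [−dorsal] — while keeping its own [voice], [spread glottis], [constricted glottis], ….
This feature bundle is that of [tʰ], so /nepʰlə/ surfaces as [netʰlə].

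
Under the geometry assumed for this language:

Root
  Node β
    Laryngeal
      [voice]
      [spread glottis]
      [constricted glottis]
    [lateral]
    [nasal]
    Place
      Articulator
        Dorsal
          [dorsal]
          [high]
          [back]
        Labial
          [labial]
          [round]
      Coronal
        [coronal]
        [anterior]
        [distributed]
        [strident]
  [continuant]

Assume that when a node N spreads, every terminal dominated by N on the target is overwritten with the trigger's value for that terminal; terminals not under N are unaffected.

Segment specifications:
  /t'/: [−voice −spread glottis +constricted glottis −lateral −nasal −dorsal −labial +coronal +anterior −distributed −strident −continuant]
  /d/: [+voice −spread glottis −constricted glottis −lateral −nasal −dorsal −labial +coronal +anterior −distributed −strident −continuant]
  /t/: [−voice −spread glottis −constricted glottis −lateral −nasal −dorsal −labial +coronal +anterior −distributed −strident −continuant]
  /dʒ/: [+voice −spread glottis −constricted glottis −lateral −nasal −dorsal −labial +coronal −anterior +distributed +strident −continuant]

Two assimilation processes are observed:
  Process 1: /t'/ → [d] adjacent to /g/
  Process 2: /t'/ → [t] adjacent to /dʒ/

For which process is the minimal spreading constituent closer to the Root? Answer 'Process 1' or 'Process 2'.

Process 1

Process 1 alters [voice], [constricted glottis]; the lowest common ancestor is Laryngeal (depth 2 from Root).
Process 2 alters [constricted glottis]; the lowest dominating node is [constricted glottis] (depth 3 from Root).
Depth 2 < depth 3; Process 1 involves the structurally higher constituent Laryngeal.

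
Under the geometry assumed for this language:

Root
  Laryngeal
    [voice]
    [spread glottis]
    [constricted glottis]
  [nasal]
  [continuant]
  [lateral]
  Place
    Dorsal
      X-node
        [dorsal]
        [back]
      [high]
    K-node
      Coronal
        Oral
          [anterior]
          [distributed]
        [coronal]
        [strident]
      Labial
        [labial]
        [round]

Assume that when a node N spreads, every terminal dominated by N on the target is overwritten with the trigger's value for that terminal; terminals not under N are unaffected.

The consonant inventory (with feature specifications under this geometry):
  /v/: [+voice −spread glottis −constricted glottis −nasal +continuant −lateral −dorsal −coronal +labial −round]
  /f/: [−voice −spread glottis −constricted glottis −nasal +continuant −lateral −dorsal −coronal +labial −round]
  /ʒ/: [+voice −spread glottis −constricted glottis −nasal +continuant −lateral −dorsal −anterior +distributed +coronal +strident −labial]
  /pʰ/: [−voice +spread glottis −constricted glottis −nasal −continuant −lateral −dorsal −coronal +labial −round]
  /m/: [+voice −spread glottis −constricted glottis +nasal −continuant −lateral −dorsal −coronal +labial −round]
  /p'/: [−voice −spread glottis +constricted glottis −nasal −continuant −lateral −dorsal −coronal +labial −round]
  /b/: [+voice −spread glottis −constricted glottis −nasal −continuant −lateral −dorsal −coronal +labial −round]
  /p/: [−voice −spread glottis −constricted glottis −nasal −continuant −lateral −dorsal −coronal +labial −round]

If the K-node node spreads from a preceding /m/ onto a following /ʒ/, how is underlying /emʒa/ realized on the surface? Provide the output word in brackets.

The K-node node dominates the terminals [anterior], [distributed], [coronal], [strident], [labial], [round].
After delinking /ʒ/'s K-node and linking /m/'s, the affected terminals become [−coronal], [+labial], [−round]; [voice], [spread glottis], [constricted glottis], … (outside K-node) are retained from /ʒ/.
This feature bundle is that of [v], so /emʒa/ surfaces as [emva].

[emva]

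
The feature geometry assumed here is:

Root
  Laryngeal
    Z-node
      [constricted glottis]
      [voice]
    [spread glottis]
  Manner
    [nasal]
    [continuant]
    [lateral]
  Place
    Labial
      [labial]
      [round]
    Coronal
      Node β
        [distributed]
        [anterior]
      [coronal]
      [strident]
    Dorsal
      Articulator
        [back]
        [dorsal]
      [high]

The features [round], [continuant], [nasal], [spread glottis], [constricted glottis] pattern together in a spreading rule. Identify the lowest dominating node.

Root

[round] is immediately dominated by Labial.
[continuant] is immediately dominated by Manner.
[nasal] is immediately dominated by Manner.
[spread glottis] is immediately dominated by Laryngeal.
[constricted glottis] is immediately dominated by Z-node.
The lowest node appearing on every path is Root; each proper daughter of Root fails to dominate at least one of the listed features.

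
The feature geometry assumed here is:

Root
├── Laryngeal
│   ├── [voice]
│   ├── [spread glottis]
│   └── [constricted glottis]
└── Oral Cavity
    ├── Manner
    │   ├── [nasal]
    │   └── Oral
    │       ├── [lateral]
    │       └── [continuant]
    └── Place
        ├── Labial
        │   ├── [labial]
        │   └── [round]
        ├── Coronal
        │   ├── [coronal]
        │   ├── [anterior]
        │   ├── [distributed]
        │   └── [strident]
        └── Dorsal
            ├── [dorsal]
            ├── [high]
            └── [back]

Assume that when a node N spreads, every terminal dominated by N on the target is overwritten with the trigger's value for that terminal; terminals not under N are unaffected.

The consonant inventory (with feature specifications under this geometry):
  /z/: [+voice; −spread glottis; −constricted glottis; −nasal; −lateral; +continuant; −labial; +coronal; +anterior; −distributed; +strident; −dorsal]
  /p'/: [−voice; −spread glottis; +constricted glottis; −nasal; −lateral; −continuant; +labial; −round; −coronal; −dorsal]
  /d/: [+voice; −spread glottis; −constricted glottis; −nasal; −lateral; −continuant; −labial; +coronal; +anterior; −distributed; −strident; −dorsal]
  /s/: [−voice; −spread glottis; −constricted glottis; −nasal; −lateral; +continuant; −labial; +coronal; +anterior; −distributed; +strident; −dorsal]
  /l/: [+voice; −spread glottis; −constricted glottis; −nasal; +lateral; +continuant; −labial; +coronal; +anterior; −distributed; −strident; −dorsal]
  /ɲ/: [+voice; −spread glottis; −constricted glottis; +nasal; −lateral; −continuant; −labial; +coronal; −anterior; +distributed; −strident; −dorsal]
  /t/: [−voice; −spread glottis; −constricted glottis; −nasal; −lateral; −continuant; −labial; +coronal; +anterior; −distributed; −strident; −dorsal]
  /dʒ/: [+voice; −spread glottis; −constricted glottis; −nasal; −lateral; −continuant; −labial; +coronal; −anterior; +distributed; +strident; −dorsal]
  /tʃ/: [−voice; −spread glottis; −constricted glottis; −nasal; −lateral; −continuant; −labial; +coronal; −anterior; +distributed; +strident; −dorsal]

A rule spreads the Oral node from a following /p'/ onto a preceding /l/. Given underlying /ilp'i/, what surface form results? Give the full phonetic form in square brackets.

[idp'i]

Oral immediately or transitively dominates [lateral], [continuant].
The target acquires /p'/'s values for everything under Oral — [−lateral], [−continuant] — while keeping its own [voice], [spread glottis], [constricted glottis], ….
The resulting bundle matches /d/ in the inventory; substituting it for /l/ gives [idp'i].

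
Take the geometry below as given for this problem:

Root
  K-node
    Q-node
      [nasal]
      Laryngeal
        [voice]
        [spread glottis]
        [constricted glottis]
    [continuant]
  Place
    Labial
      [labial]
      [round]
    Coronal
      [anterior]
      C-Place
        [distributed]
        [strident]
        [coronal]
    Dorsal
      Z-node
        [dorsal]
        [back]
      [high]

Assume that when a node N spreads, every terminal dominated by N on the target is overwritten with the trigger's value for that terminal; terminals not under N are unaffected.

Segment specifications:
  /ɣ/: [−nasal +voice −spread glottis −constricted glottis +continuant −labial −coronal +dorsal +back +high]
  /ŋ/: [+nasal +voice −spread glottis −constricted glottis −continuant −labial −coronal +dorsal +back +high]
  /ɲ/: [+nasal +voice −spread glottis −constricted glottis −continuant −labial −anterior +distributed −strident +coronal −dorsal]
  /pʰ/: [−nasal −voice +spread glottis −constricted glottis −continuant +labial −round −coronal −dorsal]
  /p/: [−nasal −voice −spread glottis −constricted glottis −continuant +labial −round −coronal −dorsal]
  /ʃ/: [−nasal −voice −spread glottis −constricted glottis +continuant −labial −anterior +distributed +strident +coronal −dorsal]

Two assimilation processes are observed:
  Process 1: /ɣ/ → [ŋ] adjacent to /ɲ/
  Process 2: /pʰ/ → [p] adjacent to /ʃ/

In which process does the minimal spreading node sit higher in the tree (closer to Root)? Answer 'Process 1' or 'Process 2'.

Process 1

Process 1 alters [nasal], [continuant]; the lowest common ancestor is K-node (depth 1 from Root).
Process 2: the feature that changes is [spread glottis]; the minimal node is [spread glottis] (depth 4).
K-node (depth 1) sits above [spread glottis] (depth 4), making Process 1 the one with the higher spreading node.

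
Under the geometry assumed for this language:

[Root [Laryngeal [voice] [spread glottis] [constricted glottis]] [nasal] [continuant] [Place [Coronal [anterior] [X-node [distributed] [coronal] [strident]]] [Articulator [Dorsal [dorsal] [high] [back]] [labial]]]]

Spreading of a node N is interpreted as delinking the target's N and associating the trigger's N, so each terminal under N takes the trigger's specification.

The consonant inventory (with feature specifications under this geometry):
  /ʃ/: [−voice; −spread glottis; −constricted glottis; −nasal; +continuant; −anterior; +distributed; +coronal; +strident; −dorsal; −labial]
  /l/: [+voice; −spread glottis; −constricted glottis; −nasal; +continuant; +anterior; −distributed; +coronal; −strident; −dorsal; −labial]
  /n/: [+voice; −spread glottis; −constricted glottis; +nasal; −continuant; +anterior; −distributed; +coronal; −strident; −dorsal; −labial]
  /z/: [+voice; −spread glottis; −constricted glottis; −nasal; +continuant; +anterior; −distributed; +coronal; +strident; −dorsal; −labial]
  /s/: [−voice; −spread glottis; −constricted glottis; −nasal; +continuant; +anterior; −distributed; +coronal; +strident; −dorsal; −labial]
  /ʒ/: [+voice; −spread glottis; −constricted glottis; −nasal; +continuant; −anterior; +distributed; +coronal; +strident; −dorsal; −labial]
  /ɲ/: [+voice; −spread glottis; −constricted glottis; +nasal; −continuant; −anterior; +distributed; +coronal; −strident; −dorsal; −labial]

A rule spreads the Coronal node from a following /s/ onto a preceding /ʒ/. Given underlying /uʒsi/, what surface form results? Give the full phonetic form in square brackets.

[uzsi]

Coronal immediately or transitively dominates [anterior], [distributed], [coronal], [strident].
The target acquires /s/'s values for everything under Coronal — [+anterior], [−distributed], [+coronal], [+strident] — while keeping its own [voice], [spread glottis], [constricted glottis], ….
The resulting bundle matches /z/ in the inventory; substituting it for /ʒ/ gives [uzsi].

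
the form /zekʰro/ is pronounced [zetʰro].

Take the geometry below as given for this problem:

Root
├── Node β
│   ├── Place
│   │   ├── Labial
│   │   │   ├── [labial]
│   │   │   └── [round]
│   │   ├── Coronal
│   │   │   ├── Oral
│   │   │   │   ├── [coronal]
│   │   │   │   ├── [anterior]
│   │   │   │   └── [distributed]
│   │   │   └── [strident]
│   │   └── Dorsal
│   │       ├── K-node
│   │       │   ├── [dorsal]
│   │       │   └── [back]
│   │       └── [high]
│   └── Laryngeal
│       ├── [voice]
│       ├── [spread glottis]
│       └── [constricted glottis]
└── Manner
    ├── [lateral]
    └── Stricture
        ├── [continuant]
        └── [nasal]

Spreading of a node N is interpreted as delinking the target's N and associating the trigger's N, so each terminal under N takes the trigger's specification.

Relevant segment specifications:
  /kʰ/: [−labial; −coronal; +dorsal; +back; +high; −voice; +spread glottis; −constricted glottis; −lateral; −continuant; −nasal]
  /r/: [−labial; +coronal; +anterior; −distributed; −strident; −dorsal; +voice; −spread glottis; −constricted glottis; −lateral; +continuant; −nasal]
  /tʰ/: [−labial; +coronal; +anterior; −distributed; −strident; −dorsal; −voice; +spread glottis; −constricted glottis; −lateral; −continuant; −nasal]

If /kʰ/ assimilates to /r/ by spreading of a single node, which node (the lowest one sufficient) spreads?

Comparing /kʰ/ with its surface form [tʰ], the features that change are [coronal], [anterior], [distributed], [strident], [dorsal], [high], [back].
The smallest constituent containing every changed terminal is Place — each of its daughters lacks at least one of the affected features.
Delinking /kʰ/'s Place and associating /r/'s Place gives precisely the feature bundle of [tʰ].
Since [voice], [spread glottis] are preserved even though /r/ disagrees there, no node above Place spread.

Place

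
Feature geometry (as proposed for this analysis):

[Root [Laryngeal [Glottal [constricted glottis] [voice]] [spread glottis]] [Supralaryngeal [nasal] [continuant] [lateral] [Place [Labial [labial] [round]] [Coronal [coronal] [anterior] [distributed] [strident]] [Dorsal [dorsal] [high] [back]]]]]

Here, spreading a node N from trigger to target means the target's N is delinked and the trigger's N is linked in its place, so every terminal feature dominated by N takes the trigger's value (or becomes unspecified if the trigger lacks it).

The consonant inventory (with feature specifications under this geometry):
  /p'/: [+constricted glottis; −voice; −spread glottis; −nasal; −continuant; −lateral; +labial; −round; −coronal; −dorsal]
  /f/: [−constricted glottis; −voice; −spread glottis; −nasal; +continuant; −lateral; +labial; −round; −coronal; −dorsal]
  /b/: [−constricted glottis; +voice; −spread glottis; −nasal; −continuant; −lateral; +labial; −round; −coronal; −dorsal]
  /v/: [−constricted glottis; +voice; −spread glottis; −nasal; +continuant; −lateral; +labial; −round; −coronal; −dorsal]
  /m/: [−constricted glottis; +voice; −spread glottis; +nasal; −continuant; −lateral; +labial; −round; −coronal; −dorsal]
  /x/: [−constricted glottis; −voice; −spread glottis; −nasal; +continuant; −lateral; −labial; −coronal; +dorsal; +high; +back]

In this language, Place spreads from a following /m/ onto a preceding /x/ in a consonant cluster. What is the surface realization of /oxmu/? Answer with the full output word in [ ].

The Place node dominates the terminals [labial], [round], [coronal], [anterior], [distributed], [strident], [dorsal], [high], [back].
The target acquires /m/'s values for everything under Place — [+labial], [−round], [−coronal], [−dorsal] — while keeping its own [constricted glottis], [voice], [spread glottis], ….
This feature bundle is that of [f], so /oxmu/ surfaces as [ofmu].

[ofmu]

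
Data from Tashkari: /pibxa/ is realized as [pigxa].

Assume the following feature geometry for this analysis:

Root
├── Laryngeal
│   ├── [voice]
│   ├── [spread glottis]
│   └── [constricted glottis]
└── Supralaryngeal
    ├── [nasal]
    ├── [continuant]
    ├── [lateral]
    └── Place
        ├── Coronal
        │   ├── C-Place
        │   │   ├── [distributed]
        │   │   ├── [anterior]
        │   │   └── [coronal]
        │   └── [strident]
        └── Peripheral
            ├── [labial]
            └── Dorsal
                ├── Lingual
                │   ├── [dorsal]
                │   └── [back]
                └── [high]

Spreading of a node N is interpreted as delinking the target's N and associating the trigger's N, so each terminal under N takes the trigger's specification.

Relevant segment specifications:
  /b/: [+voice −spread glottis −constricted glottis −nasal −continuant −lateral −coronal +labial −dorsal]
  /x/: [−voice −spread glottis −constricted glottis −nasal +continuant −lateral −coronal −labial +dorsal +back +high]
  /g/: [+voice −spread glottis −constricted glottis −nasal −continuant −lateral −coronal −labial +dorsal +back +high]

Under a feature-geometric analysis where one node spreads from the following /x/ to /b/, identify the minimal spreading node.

/b/ and [g] differ in [labial], [dorsal], [high], [back]; every other specified feature is identical.
The smallest constituent containing every changed terminal is Peripheral — each of its daughters lacks at least one of the affected features.
Delinking /b/'s Peripheral and associating /x/'s Peripheral gives precisely the feature bundle of [g].
[voice], [continuant] stay as in /b/ although /x/ differs there, so no node dominating them spread; among the remaining candidates Peripheral is the lowest that derives the output.

Peripheral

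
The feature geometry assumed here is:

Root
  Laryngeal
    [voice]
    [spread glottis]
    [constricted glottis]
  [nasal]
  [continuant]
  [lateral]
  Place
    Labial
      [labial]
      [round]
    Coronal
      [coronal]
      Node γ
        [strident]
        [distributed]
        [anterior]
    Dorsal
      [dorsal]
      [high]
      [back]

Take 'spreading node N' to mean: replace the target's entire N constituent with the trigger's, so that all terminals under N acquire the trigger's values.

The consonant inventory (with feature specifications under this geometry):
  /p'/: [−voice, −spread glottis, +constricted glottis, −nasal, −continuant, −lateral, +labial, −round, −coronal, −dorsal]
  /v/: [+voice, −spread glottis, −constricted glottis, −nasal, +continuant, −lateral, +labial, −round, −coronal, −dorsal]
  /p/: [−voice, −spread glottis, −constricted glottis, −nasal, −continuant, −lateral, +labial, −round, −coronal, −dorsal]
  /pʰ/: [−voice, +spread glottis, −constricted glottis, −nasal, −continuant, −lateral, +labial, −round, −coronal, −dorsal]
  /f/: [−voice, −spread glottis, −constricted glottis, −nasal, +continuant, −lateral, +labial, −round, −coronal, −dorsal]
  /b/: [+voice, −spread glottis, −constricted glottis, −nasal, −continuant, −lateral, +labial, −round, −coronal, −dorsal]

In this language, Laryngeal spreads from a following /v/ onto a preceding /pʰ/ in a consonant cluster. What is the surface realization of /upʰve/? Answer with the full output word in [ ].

[ubve]

The Laryngeal node dominates the terminals [voice], [spread glottis], [constricted glottis].
The target acquires /v/'s values for everything under Laryngeal — [+voice], [−spread glottis], [−constricted glottis] — while keeping its own [nasal], [continuant], [lateral], ….
The resulting bundle matches /b/ in the inventory; substituting it for /pʰ/ gives [ubve].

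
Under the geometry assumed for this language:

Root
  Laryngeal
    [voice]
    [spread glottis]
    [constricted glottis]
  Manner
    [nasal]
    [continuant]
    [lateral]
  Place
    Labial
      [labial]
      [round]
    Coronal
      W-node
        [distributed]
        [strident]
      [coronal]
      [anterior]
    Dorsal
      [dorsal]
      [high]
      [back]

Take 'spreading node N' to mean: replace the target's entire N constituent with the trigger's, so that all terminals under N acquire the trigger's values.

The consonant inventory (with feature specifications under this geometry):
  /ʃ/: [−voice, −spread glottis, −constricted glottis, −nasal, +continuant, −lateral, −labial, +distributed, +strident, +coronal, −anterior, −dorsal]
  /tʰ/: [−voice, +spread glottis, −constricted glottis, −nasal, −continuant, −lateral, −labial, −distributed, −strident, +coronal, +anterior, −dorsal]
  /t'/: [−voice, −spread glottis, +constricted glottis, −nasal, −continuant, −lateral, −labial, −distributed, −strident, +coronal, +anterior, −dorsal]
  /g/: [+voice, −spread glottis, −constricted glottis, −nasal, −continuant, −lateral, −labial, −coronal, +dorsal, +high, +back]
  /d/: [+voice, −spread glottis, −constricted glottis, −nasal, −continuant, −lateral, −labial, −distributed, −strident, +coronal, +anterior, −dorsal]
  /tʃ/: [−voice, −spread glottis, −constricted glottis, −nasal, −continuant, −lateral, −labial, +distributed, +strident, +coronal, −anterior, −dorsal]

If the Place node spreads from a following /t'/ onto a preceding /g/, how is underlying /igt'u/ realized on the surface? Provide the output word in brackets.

[idt'u]

Place immediately or transitively dominates [labial], [round], [distributed], [strident], [coronal], [anterior], [dorsal], [high], [back].
After delinking /g/'s Place and linking /t'/'s, the affected terminals become [−labial], [−distributed], [−strident], [+coronal], [+anterior], [−dorsal]; [voice], [spread glottis], [constricted glottis], … (outside Place) are retained from /g/.
This feature bundle is that of [d], so /igt'u/ surfaces as [idt'u].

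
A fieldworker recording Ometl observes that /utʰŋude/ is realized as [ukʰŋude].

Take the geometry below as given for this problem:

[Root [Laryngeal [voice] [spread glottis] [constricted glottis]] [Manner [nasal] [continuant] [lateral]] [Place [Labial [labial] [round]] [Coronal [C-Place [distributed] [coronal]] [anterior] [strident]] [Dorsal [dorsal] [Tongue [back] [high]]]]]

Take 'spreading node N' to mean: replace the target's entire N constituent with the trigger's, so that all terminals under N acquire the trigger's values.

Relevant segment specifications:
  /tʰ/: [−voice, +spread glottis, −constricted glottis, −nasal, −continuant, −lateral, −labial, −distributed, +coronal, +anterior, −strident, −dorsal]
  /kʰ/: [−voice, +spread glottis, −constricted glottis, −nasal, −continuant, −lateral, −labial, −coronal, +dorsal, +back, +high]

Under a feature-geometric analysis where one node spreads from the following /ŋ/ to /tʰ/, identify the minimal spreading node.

Place

Feature comparison: [coronal], [anterior], [distributed], [strident], [dorsal], [high], [back] differ between /tʰ/ and [kʰ]; the remaining terminals match.
The smallest constituent containing every changed terminal is Place — each of its daughters lacks at least one of the affected features.
Delinking /tʰ/'s Place and associating /ŋ/'s Place gives precisely the feature bundle of [kʰ].
Since [spread glottis], [nasal] are preserved even though /ŋ/ disagrees there, no node above Place spread.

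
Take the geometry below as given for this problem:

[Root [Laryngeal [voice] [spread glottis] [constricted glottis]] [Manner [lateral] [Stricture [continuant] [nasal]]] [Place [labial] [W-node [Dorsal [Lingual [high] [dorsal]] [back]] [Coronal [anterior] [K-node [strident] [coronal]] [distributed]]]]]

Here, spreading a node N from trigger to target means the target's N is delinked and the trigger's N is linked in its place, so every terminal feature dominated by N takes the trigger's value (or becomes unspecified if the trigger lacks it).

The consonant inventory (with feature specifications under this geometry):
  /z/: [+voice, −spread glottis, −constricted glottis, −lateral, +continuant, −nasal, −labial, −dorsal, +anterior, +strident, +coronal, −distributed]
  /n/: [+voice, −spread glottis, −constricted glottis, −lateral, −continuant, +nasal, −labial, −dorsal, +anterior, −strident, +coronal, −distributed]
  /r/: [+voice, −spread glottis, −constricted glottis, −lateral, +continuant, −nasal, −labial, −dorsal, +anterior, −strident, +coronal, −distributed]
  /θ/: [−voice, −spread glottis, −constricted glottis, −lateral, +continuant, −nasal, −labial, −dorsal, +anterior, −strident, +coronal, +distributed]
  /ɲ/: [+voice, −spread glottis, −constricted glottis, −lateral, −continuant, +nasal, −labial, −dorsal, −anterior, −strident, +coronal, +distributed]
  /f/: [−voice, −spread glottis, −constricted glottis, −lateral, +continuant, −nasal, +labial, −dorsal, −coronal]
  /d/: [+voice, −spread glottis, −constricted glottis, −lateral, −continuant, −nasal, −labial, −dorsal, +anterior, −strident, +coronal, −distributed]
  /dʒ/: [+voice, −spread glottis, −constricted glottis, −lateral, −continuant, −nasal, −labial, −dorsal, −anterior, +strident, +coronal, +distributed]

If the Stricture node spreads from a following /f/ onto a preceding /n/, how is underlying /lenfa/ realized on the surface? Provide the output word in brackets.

[lerfa]

Stricture immediately or transitively dominates [continuant], [nasal].
Spreading Stricture from /f/ onto /n/ replaces those values with /f/'s: [+continuant], [−nasal]. Features outside Stricture ([voice], [spread glottis], [constricted glottis], …) stay as in /n/.
The resulting bundle matches /r/ in the inventory; substituting it for /n/ gives [lerfa].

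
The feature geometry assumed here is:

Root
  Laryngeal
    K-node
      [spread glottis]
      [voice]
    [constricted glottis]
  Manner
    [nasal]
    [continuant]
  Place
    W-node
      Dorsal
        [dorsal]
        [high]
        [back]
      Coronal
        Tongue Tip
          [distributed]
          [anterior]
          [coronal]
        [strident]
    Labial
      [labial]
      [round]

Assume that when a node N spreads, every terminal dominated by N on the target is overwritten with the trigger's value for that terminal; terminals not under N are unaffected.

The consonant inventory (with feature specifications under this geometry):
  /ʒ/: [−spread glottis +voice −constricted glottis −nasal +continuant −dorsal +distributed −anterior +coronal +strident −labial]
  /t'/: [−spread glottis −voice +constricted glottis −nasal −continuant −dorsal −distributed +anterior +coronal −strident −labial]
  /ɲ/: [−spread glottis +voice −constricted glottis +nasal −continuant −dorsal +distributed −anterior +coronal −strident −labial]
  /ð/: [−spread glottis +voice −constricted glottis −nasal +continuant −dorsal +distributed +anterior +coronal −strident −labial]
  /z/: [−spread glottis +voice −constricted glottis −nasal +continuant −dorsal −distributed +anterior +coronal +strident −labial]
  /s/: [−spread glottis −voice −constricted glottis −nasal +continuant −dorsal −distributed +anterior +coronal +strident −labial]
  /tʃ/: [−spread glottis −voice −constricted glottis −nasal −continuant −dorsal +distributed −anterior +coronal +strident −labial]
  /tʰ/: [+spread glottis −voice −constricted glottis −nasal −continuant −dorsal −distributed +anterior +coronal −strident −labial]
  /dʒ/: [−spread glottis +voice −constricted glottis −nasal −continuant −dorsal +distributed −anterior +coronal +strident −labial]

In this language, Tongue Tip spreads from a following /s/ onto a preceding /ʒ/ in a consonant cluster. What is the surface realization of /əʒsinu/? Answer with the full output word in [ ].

The Tongue Tip node dominates the terminals [distributed], [anterior], [coronal].
Spreading Tongue Tip from /s/ onto /ʒ/ replaces those values with /s/'s: [−distributed], [+anterior], [+coronal]. Features outside Tongue Tip ([spread glottis], [voice], [constricted glottis], …) stay as in /ʒ/.
The resulting bundle matches /z/ in the inventory; substituting it for /ʒ/ gives [əzsinu].

[əzsinu]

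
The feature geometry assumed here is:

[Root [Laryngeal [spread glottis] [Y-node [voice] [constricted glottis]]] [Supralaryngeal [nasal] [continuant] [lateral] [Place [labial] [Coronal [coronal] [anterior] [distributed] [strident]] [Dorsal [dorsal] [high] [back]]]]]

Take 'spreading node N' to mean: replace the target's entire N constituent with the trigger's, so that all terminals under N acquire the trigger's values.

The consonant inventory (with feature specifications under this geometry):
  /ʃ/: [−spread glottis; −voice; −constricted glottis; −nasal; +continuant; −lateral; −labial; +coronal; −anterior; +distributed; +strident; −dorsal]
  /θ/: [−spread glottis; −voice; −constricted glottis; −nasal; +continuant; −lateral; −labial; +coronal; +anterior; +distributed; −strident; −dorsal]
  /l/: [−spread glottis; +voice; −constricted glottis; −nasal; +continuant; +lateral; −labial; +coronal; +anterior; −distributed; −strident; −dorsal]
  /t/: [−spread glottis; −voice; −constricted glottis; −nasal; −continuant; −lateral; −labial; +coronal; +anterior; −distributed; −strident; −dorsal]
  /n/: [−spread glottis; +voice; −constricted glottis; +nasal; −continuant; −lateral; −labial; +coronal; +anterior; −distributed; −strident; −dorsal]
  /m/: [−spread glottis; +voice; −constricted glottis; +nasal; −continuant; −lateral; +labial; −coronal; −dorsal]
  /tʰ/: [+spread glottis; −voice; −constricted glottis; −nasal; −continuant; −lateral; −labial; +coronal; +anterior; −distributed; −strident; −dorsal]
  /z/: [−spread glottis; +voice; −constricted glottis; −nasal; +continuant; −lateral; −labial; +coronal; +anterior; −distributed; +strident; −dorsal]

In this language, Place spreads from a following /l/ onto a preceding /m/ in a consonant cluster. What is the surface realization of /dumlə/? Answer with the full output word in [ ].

The Place node dominates the terminals [labial], [coronal], [anterior], [distributed], [strident], [dorsal], [high], [back].
Spreading Place from /l/ onto /m/ replaces those values with /l/'s: [−labial], [+coronal], [+anterior], [−distributed], [−strident], [−dorsal]. Features outside Place ([spread glottis], [voice], [constricted glottis], …) stay as in /m/.
The resulting bundle matches /n/ in the inventory; substituting it for /m/ gives [dunlə].

[dunlə]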